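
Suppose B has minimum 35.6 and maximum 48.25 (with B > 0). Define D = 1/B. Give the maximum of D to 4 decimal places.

max(D) = 0.0281

1/B is decreasing on this domain, so max(D) comes from min(B) = 35.6: max(D) = 1/(35.6) ≈ 0.0281.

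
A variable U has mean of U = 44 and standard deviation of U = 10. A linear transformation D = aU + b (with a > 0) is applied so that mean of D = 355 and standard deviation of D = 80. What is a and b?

standard deviation of D = a·standard deviation of U (a > 0), so a = 80/10 = 8.
mean of D = a·mean of U + b, so b = 355 − 8·44 = 3.

a = 8, b = 3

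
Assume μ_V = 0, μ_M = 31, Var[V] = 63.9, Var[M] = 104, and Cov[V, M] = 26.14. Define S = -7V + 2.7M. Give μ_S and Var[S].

μ_S = (-7)·μ_V + 2.7·μ_M = (-7)·0 + 2.7·31 = 83.7.
Var[S] = a²·Var[V] + b²·Var[M] + 2ab·Cov[V, M] with a = -7, b = 2.7.
= (-7)²·63.9 + 2.7²·104 + 2·(-7)·2.7·26.14
= 3131.1 + 758.16 + (-988.092) = 2901.168.

μ_S = 83.7, Var[S] = 2901.168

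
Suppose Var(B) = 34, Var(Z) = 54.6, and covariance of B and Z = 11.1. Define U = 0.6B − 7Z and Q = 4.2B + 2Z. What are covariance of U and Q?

By bilinearity, covariance of U and Q = ac·Var(B) + bd·Var(Z) + (ad+bc)·covariance of B and Z, with a=0.6, b=-7, c=4.2, d=2.
ac·Var(B) = 0.6·4.2·34 = 85.68
bd·Var(Z) = (-7)·2·54.6 = -764.4
(ad+bc)·covariance of B and Z = (-28.2)·11.1 = -313.02
covariance of U and Q = 85.68 + (-764.4) + (-313.02) = -991.74.

covariance of U and Q = -991.74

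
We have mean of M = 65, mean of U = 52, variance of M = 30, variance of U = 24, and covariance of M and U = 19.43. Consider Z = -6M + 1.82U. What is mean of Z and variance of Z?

mean of Z = (-6)·mean of M + 1.82·mean of U = (-6)·65 + 1.82·52 = -295.36.
variance of Z = a²·variance of M + b²·variance of U + 2ab·covariance of M and U with a = -6, b = 1.82.
= (-6)²·30 + 1.82²·24 + 2·(-6)·1.82·19.43
= 1080 + 79.4976 + (-424.3512) = 735.1464.

mean of Z = -295.36, variance of Z = 735.1464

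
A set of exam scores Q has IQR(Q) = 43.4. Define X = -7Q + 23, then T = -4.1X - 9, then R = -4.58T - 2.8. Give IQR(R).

IQR(X) = |-7|·43.4 = 303.8.
IQR(T) = |-4.1|·303.8 = 1245.58.
IQR(R) = |-4.58|·1245.58 = 5704.7564.

IQR(R) = 5704.7564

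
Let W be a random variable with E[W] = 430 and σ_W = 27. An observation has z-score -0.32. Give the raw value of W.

W = E[W] + z·σ_W = 430 + (-0.32)·27 = 421.36.

W = 421.36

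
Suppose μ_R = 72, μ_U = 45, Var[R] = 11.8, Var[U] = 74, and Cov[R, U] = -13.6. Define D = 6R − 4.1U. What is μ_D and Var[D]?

μ_D = 247.5, Var[D] = 2337.86

μ_D = 6·μ_R + (-4.1)·μ_U = 6·72 + (-4.1)·45 = 247.5.
Var[D] = a²·Var[R] + b²·Var[U] + 2ab·Cov[R, U] with a = 6, b = -4.1.
= 6²·11.8 + (-4.1)²·74 + 2·6·(-4.1)·(-13.6)
= 424.8 + 1243.94 + 669.12 = 2337.86.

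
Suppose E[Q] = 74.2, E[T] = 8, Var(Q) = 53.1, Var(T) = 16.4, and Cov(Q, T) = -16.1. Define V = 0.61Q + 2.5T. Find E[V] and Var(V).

E[V] = 0.61·E[Q] + 2.5·E[T] = 0.61·74.2 + 2.5·8 = 65.262.
Var(V) = a²·Var(Q) + b²·Var(T) + 2ab·Cov(Q, T) with a = 0.61, b = 2.5.
= 0.61²·53.1 + 2.5²·16.4 + 2·0.61·2.5·(-16.1)
= 19.75851 + 102.5 + (-49.105) = 73.15351.

E[V] = 65.262, Var(V) = 73.15351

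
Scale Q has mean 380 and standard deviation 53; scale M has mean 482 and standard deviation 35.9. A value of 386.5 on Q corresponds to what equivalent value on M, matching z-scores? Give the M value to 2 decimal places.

z = (386.5 − 380)/53 ≈ 0.1226.
M = 482 + z·35.9 = 482 + (386.5 − 380)·35.9/53 ≈ 486.40.

M = 486.40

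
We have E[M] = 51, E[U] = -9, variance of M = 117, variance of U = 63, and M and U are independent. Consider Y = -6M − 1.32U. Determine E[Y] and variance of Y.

E[Y] = -294.12, variance of Y = 4321.7712

E[Y] = (-6)·E[M] + (-1.32)·E[U] = (-6)·51 + (-1.32)·(-9) = -294.12.
variance of Y = a²·variance of M + b²·variance of U + 2ab·Cov(M, U) with a = -6, b = -1.32.
Independence gives Cov(M, U) = 0.
= (-6)²·117 + (-1.32)²·63 + 2·(-6)·(-1.32)·0
= 4212 + 109.7712 + 0 = 4321.7712.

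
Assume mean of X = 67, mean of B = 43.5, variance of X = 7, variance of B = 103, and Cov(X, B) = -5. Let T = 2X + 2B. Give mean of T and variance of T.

mean of T = 221, variance of T = 400

mean of T = 2·mean of X + 2·mean of B = 2·67 + 2·43.5 = 221.
variance of T = a²·variance of X + b²·variance of B + 2ab·Cov(X, B) with a = 2, b = 2.
= 2²·7 + 2²·103 + 2·2·2·(-5)
= 28 + 412 + (-40) = 400.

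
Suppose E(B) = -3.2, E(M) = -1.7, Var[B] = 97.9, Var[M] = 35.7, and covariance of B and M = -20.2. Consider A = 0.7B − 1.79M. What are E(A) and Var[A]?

E(A) = 0.803, Var[A] = 212.97857

E(A) = 0.7·E(B) + (-1.79)·E(M) = 0.7·(-3.2) + (-1.79)·(-1.7) = 0.803.
Var[A] = a²·Var[B] + b²·Var[M] + 2ab·covariance of B and M with a = 0.7, b = -1.79.
= 0.7²·97.9 + (-1.79)²·35.7 + 2·0.7·(-1.79)·(-20.2)
= 47.971 + 114.38637 + 50.6212 = 212.97857.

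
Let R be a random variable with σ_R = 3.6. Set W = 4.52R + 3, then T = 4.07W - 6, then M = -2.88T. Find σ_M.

σ_W = |4.52|·3.6 = 16.272.
σ_T = |4.07|·16.272 = 66.22704.
σ_M = |-2.88|·66.22704 = 190.7338752.

σ_M = 190.7338752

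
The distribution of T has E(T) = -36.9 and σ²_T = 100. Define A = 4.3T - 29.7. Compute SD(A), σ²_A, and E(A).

A = 4.3T - 29.7 is linear with a = 4.3, b = -29.7.
SD(T) = √100 = 10.
SD(A) = |a|·SD(T) = |4.3|·10 = 43.
σ²_A = a²·σ²_T = 4.3²·100 = 1849 (the additive constant -29.7 does not affect variance).
E(A) = a·E(T) + b = 4.3·(-36.9) + (-29.7) = -188.37.

SD(A) = 43, σ²_A = 1849, E(A) = -188.37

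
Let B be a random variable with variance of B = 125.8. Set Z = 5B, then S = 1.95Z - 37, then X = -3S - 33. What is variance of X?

variance of Z = 5²·125.8 = 3145.
variance of S = 1.95²·3145 = 11958.8625.
variance of X = (-3)²·11958.8625 = 107629.7625.

variance of X = 107629.7625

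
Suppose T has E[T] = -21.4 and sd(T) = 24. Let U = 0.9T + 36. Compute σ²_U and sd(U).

U = 0.9T + 36 is linear with a = 0.9, b = 36.
σ²_T = 24² = 576.
σ²_U = a²·σ²_T = 0.9²·576 = 466.56 (the additive constant 36 does not affect variance).
sd(U) = |a|·sd(T) = |0.9|·24 = 21.6.

σ²_U = 466.56, sd(U) = 21.6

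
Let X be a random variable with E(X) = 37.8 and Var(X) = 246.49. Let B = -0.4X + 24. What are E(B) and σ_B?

B = -0.4X + 24 is linear with a = -0.4, b = 24.
E(B) = a·E(X) + b = (-0.4)·37.8 + 24 = 8.88.
σ_X = √246.49 = 15.7.
σ_B = |a|·σ_X = |-0.4|·15.7 = 6.28.

E(B) = 8.88, σ_B = 6.28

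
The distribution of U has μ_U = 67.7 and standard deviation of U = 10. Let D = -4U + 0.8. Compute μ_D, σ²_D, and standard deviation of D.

μ_D = -270, σ²_D = 1600, standard deviation of D = 40

D = -4U + 0.8 is linear with a = -4, b = 0.8.
μ_D = a·μ_U + b = (-4)·67.7 + 0.8 = -270.
σ²_U = 10² = 100.
σ²_D = a²·σ²_U = (-4)²·100 = 1600 (the additive constant 0.8 does not affect variance).
standard deviation of D = |a|·standard deviation of U = |-4|·10 = 40.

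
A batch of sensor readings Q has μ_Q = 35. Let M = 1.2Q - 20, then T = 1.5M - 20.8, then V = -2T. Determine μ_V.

μ_V = -24.4

μ_M = 1.2·35 + (-20) = 22.
μ_T = 1.5·22 + (-20.8) = 12.2.
μ_V = (-2)·12.2 = -24.4.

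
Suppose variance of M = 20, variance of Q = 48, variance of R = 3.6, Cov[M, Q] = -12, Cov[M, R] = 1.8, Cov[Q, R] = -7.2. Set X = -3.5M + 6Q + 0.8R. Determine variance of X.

variance of X = a²·variance of M + b²·variance of Q + c²·variance of R + 2ab·Cov[M, Q] + 2ac·Cov[M, R] + 2bc·Cov[Q, R], with a = -3.5, b = 6, c = 0.8.
= 245 + 1728 + 2.304 + 504 + (-10.08) + (-69.12)
= 2400.104.

variance of X = 2400.104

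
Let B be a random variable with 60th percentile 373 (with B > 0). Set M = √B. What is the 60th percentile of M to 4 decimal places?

√B is increasing, so P_{60}(M) = g(P_{60}(B)) ≈ 19.3132.

60th percentile of M = 19.3132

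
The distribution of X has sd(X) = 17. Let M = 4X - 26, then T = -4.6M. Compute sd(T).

sd(T) = 312.8

sd(M) = |4|·17 = 68.
sd(T) = |-4.6|·68 = 312.8.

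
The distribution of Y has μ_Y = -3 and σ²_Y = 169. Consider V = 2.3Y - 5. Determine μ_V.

V = 2.3Y - 5 is linear with a = 2.3, b = -5.
μ_V = a·μ_Y + b = 2.3·(-3) + (-5) = -11.9.

μ_V = -11.9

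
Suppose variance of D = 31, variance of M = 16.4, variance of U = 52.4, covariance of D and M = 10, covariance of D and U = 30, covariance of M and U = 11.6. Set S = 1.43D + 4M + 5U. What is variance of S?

variance of S = 2643.1919

variance of S = a²·variance of D + b²·variance of M + c²·variance of U + 2ab·covariance of D and M + 2ac·covariance of D and U + 2bc·covariance of M and U, with a = 1.43, b = 4, c = 5.
= 63.3919 + 262.4 + 1310 + 114.4 + 429 + 464
= 2643.1919.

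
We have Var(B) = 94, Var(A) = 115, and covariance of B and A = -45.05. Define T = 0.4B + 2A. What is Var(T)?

Var(T) = a²·Var(B) + b²·Var(A) + 2ab·covariance of B and A with a = 0.4, b = 2.
= 0.4²·94 + 2²·115 + 2·0.4·2·(-45.05)
= 15.04 + 460 + (-72.08) = 402.96.

Var(T) = 402.96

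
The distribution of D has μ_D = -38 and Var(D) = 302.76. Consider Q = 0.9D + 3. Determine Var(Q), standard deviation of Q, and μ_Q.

Var(Q) = 245.2356, standard deviation of Q = 15.66, μ_Q = -31.2

Q = 0.9D + 3 is linear with a = 0.9, b = 3.
Var(Q) = a²·Var(D) = 0.9²·302.76 = 245.2356 (the additive constant 3 does not affect variance).
standard deviation of D = √302.76 = 17.4.
standard deviation of Q = |a|·standard deviation of D = |0.9|·17.4 = 15.66.
μ_Q = a·μ_D + b = 0.9·(-38) + 3 = -31.2.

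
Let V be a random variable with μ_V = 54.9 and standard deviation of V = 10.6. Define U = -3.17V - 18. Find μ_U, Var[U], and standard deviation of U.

μ_U = -192.033, Var[U] = 1129.094404, standard deviation of U = 33.602

U = -3.17V - 18 is linear with a = -3.17, b = -18.
μ_U = a·μ_V + b = (-3.17)·54.9 + (-18) = -192.033.
Var[V] = 10.6² = 112.36.
Var[U] = a²·Var[V] = (-3.17)²·112.36 = 1129.094404 (the additive constant -18 does not affect variance).
standard deviation of U = |a|·standard deviation of V = |-3.17|·10.6 = 33.602.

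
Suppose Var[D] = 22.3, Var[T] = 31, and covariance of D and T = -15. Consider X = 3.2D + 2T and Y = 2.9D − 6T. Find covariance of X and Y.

By bilinearity, covariance of X and Y = ac·Var[D] + bd·Var[T] + (ad+bc)·covariance of D and T, with a=3.2, b=2, c=2.9, d=-6.
ac·Var[D] = 3.2·2.9·22.3 = 206.944
bd·Var[T] = 2·(-6)·31 = -372
(ad+bc)·covariance of D and T = (-13.4)·(-15) = 201
covariance of X and Y = 206.944 + (-372) + 201 = 35.944.

covariance of X and Y = 35.944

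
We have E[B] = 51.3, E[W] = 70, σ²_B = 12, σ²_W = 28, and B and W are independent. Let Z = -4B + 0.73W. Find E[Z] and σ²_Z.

E[Z] = -154.1, σ²_Z = 206.9212

E[Z] = (-4)·E[B] + 0.73·E[W] = (-4)·51.3 + 0.73·70 = -154.1.
σ²_Z = a²·σ²_B + b²·σ²_W + 2ab·covariance of B and W with a = -4, b = 0.73.
Independence gives covariance of B and W = 0.
= (-4)²·12 + 0.73²·28 + 2·(-4)·0.73·0
= 192 + 14.9212 + 0 = 206.9212.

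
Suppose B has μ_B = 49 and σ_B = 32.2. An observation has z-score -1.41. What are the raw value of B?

B = 3.598

B = μ_B + z·σ_B = 49 + (-1.41)·32.2 = 3.598.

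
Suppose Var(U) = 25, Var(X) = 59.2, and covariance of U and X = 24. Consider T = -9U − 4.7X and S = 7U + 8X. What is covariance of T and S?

covariance of T and S = -6318.52

By bilinearity, covariance of T and S = ac·Var(U) + bd·Var(X) + (ad+bc)·covariance of U and X, with a=-9, b=-4.7, c=7, d=8.
ac·Var(U) = (-9)·7·25 = -1575
bd·Var(X) = (-4.7)·8·59.2 = -2225.92
(ad+bc)·covariance of U and X = (-104.9)·24 = -2517.6
covariance of T and S = -1575 + (-2225.92) + (-2517.6) = -6318.52.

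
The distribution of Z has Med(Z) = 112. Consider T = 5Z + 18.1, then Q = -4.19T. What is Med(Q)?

Med(Q) = -2422.239

Med(T) = 5·112 + 18.1 = 578.1.
Med(Q) = (-4.19)·578.1 = -2422.239.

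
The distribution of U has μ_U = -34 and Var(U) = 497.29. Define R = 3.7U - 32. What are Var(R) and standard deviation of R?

R = 3.7U - 32 is linear with a = 3.7, b = -32.
Var(R) = a²·Var(U) = 3.7²·497.29 = 6807.9001 (the additive constant -32 does not affect variance).
standard deviation of U = √497.29 = 22.3.
standard deviation of R = |a|·standard deviation of U = |3.7|·22.3 = 82.51.

Var(R) = 6807.9001, standard deviation of R = 82.51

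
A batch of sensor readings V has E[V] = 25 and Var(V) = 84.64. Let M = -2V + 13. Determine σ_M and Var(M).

M = -2V + 13 is linear with a = -2, b = 13.
σ_V = √84.64 = 9.2.
σ_M = |a|·σ_V = |-2|·9.2 = 18.4.
Var(M) = a²·Var(V) = (-2)²·84.64 = 338.56 (the additive constant 13 does not affect variance).

σ_M = 18.4, Var(M) = 338.56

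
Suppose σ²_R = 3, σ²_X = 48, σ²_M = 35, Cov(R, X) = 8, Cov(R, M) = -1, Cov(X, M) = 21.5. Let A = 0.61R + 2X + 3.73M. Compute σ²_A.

σ²_A = 1015.8172

σ²_A = a²·σ²_R + b²·σ²_X + c²·σ²_M + 2ab·Cov(R, X) + 2ac·Cov(R, M) + 2bc·Cov(X, M), with a = 0.61, b = 2, c = 3.73.
= 1.1163 + 192 + 486.9515 + 19.52 + (-4.5506) + 320.78
= 1015.8172.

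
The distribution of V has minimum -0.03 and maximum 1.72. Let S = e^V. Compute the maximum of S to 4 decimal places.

max(S) = 5.5845

e^V is increasing on this domain, so max(S) comes from max(V) = 1.72: max(S) = exp(1.72) ≈ 5.5845.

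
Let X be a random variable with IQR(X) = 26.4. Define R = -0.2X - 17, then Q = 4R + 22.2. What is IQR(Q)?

IQR(Q) = 21.12

IQR(R) = |-0.2|·26.4 = 5.28.
IQR(Q) = |4|·5.28 = 21.12.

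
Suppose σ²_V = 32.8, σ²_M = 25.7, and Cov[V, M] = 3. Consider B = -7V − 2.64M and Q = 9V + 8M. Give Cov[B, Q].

Cov[B, Q] = -2848.464

By bilinearity, Cov[B, Q] = ac·σ²_V + bd·σ²_M + (ad+bc)·Cov[V, M], with a=-7, b=-2.64, c=9, d=8.
ac·σ²_V = (-7)·9·32.8 = -2066.4
bd·σ²_M = (-2.64)·8·25.7 = -542.784
(ad+bc)·Cov[V, M] = (-79.76)·3 = -239.28
Cov[B, Q] = -2066.4 + (-542.784) + (-239.28) = -2848.464.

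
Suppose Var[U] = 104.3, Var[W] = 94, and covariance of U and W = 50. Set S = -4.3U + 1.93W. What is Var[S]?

Var[S] = a²·Var[U] + b²·Var[W] + 2ab·covariance of U and W with a = -4.3, b = 1.93.
= (-4.3)²·104.3 + 1.93²·94 + 2·(-4.3)·1.93·50
= 1928.507 + 350.1406 + (-829.9) = 1448.7476.

Var[S] = 1448.7476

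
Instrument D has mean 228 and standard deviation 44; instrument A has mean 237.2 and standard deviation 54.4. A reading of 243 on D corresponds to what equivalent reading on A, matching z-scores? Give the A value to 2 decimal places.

z = (243 − 228)/44 ≈ 0.3409.
A = 237.2 + z·54.4 = 237.2 + (243 − 228)·54.4/44 ≈ 255.75.

A = 255.75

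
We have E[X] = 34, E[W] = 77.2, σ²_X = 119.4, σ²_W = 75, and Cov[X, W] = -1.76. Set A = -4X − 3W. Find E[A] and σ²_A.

E[A] = (-4)·E[X] + (-3)·E[W] = (-4)·34 + (-3)·77.2 = -367.6.
σ²_A = a²·σ²_X + b²·σ²_W + 2ab·Cov[X, W] with a = -4, b = -3.
= (-4)²·119.4 + (-3)²·75 + 2·(-4)·(-3)·(-1.76)
= 1910.4 + 675 + (-42.24) = 2543.16.

E[A] = -367.6, σ²_A = 2543.16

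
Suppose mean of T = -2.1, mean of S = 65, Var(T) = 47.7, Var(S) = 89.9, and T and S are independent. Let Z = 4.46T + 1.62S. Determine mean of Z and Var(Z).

mean of Z = 95.934, Var(Z) = 1184.76288

mean of Z = 4.46·mean of T + 1.62·mean of S = 4.46·(-2.1) + 1.62·65 = 95.934.
Var(Z) = a²·Var(T) + b²·Var(S) + 2ab·Cov(T, S) with a = 4.46, b = 1.62.
Independence gives Cov(T, S) = 0.
= 4.46²·47.7 + 1.62²·89.9 + 2·4.46·1.62·0
= 948.82932 + 235.93356 + 0 = 1184.76288.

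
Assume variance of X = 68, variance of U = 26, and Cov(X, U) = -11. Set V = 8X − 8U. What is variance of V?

variance of V = a²·variance of X + b²·variance of U + 2ab·Cov(X, U) with a = 8, b = -8.
= 8²·68 + (-8)²·26 + 2·8·(-8)·(-11)
= 4352 + 1664 + 1408 = 7424.

variance of V = 7424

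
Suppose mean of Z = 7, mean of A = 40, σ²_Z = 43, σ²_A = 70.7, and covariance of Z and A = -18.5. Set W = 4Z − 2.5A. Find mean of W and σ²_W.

mean of W = 4·mean of Z + (-2.5)·mean of A = 4·7 + (-2.5)·40 = -72.
σ²_W = a²·σ²_Z + b²·σ²_A + 2ab·covariance of Z and A with a = 4, b = -2.5.
= 4²·43 + (-2.5)²·70.7 + 2·4·(-2.5)·(-18.5)
= 688 + 441.875 + 370 = 1499.875.

mean of W = -72, σ²_W = 1499.875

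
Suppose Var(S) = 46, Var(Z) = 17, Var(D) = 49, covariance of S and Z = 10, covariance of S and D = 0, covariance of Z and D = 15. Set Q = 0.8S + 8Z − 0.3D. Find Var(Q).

Var(Q) = 1177.85

Var(Q) = a²·Var(S) + b²·Var(Z) + c²·Var(D) + 2ab·covariance of S and Z + 2ac·covariance of S and D + 2bc·covariance of Z and D, with a = 0.8, b = 8, c = -0.3.
= 29.44 + 1088 + 4.41 + 128 + 0 + (-72)
= 1177.85.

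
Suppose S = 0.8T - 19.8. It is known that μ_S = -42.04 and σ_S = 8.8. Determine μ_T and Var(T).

μ_T = -27.8, Var(T) = 121

From S = 0.8T - 19.8: μ_S = a·μ_T + b, so μ_T = (μ_S − b)/a = (-42.04 − (-19.8))/0.8 = -27.8.
Var(S) = 8.8² = 77.44.
Var(S) = a²·Var(T), so Var(T) = 77.44/0.8² = 121.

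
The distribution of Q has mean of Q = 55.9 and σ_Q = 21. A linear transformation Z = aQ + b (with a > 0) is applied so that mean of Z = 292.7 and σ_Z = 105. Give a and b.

a = 5, b = 13.2

σ_Z = a·σ_Q (a > 0), so a = 105/21 = 5.
mean of Z = a·mean of Q + b, so b = 292.7 − 5·55.9 = 13.2.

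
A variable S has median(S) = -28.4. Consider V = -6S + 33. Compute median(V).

median(V) = 203.4

A linear map preserves order up to sign, so median(V) = a·median(S) + b = (-6)·(-28.4) + 33 = 203.4.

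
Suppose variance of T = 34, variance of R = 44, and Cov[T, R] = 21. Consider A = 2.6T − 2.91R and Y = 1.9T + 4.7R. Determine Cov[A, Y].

By bilinearity, Cov[A, Y] = ac·variance of T + bd·variance of R + (ad+bc)·Cov[T, R], with a=2.6, b=-2.91, c=1.9, d=4.7.
ac·variance of T = 2.6·1.9·34 = 167.96
bd·variance of R = (-2.91)·4.7·44 = -601.788
(ad+bc)·Cov[T, R] = (6.691)·21 = 140.511
Cov[A, Y] = 167.96 + (-601.788) + 140.511 = -293.317.

Cov[A, Y] = -293.317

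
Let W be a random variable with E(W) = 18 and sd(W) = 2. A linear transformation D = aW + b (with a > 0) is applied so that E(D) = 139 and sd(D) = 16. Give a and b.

a = 8, b = -5

sd(D) = a·sd(W) (a > 0), so a = 16/2 = 8.
E(D) = a·E(W) + b, so b = 139 − 8·18 = -5.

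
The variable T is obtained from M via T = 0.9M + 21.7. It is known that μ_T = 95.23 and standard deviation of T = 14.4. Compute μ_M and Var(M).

From T = 0.9M + 21.7: μ_T = a·μ_M + b, so μ_M = (μ_T − b)/a = (95.23 − 21.7)/0.9 = 81.7.
Var(T) = 14.4² = 207.36.
Var(T) = a²·Var(M), so Var(M) = 207.36/0.9² = 256.

μ_M = 81.7, Var(M) = 256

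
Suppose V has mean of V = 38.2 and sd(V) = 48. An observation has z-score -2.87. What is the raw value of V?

V = -99.56

V = mean of V + z·sd(V) = 38.2 + (-2.87)·48 = -99.56.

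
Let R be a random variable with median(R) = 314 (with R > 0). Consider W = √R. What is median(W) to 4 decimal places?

median(W) = 17.72

√R is monotone on this domain, so median(W) = √(314) ≈ 17.72.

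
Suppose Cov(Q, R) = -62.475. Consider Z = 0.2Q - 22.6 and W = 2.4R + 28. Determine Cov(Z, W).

Cov(Z, W) = a·c·Cov(Q, R) = 0.2·2.4·(-62.475) = -29.988. Additive constants drop out.

Cov(Z, W) = -29.988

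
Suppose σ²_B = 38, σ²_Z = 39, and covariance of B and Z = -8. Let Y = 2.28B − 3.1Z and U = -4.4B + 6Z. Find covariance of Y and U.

By bilinearity, covariance of Y and U = ac·σ²_B + bd·σ²_Z + (ad+bc)·covariance of B and Z, with a=2.28, b=-3.1, c=-4.4, d=6.
ac·σ²_B = 2.28·(-4.4)·38 = -381.216
bd·σ²_Z = (-3.1)·6·39 = -725.4
(ad+bc)·covariance of B and Z = (27.32)·(-8) = -218.56
covariance of Y and U = -381.216 + (-725.4) + (-218.56) = -1325.176.

covariance of Y and U = -1325.176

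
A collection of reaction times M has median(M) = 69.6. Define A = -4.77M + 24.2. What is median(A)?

median(A) = -307.792

A linear map preserves order up to sign, so median(A) = a·median(M) + b = (-4.77)·69.6 + 24.2 = -307.792.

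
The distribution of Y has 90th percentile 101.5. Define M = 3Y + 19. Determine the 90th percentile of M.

90th percentile of M = 323.5

Since a = 3 > 0 the transformation is increasing, so the 90th percentile of M = a·(P_{90} of Y) + b = 3·101.5 + 19 = 323.5.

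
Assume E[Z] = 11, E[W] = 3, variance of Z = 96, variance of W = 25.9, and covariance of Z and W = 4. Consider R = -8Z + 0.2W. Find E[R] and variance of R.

E[R] = -87.4, variance of R = 6132.236

E[R] = (-8)·E[Z] + 0.2·E[W] = (-8)·11 + 0.2·3 = -87.4.
variance of R = a²·variance of Z + b²·variance of W + 2ab·covariance of Z and W with a = -8, b = 0.2.
= (-8)²·96 + 0.2²·25.9 + 2·(-8)·0.2·4
= 6144 + 1.036 + (-12.8) = 6132.236.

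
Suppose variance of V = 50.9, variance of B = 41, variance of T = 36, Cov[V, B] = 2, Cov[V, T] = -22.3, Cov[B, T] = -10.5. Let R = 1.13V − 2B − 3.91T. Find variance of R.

variance of R = a²·variance of V + b²·variance of B + c²·variance of T + 2ab·Cov[V, B] + 2ac·Cov[V, T] + 2bc·Cov[B, T], with a = 1.13, b = -2, c = -3.91.
= 64.99421 + 164 + 550.3716 + (-9.04) + 197.05618 + (-164.22)
= 803.16199.

variance of R = 803.16199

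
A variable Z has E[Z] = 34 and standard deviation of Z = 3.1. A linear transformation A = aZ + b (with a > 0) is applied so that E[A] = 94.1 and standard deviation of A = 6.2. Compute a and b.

standard deviation of A = a·standard deviation of Z (a > 0), so a = 6.2/3.1 = 2.
E[A] = a·E[Z] + b, so b = 94.1 − 2·34 = 26.1.

a = 2, b = 26.1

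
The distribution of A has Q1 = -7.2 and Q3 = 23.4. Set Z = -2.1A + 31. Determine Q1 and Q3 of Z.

a = -2.1 < 0 reverses order: Q1(Z) comes from Q3(A), Q3(Z) from Q1(A).
Q1(Z) = (-2.1)·23.4 + 31 = -18.14; Q3(Z) = (-2.1)·(-7.2) + 31 = 46.12.

Q1(Z) = -18.14, Q3(Z) = 46.12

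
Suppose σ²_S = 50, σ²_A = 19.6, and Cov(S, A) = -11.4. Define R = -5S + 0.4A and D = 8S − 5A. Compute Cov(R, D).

By bilinearity, Cov(R, D) = ac·σ²_S + bd·σ²_A + (ad+bc)·Cov(S, A), with a=-5, b=0.4, c=8, d=-5.
ac·σ²_S = (-5)·8·50 = -2000
bd·σ²_A = 0.4·(-5)·19.6 = -39.2
(ad+bc)·Cov(S, A) = (28.2)·(-11.4) = -321.48
Cov(R, D) = -2000 + (-39.2) + (-321.48) = -2360.68.

Cov(R, D) = -2360.68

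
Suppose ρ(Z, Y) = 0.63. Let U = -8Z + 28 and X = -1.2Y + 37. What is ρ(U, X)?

Linear rescalings preserve correlation up to sign; here the slopes -8 and -1.2 have the same sign, so ρ(U, X) = ρ(Z, Y) = 0.63.

ρ(U, X) = 0.63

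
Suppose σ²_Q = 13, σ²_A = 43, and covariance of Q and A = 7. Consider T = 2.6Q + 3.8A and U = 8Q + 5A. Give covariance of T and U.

By bilinearity, covariance of T and U = ac·σ²_Q + bd·σ²_A + (ad+bc)·covariance of Q and A, with a=2.6, b=3.8, c=8, d=5.
ac·σ²_Q = 2.6·8·13 = 270.4
bd·σ²_A = 3.8·5·43 = 817
(ad+bc)·covariance of Q and A = (43.4)·7 = 303.8
covariance of T and U = 270.4 + 817 + 303.8 = 1391.2.

covariance of T and U = 1391.2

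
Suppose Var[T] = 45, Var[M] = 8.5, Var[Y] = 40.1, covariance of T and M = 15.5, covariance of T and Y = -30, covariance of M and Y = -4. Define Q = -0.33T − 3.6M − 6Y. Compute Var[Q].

Var[Q] = 1303.8885

Var[Q] = a²·Var[T] + b²·Var[M] + c²·Var[Y] + 2ab·covariance of T and M + 2ac·covariance of T and Y + 2bc·covariance of M and Y, with a = -0.33, b = -3.6, c = -6.
= 4.9005 + 110.16 + 1443.6 + 36.828 + (-118.8) + (-172.8)
= 1303.8885.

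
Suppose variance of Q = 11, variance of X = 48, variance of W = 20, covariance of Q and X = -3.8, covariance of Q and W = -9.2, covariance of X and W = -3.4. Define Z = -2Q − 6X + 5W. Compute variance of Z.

variance of Z = 2568.8

variance of Z = a²·variance of Q + b²·variance of X + c²·variance of W + 2ab·covariance of Q and X + 2ac·covariance of Q and W + 2bc·covariance of X and W, with a = -2, b = -6, c = 5.
= 44 + 1728 + 500 + (-91.2) + 184 + 204
= 2568.8.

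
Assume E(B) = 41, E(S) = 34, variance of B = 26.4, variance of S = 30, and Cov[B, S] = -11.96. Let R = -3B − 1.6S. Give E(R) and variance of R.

E(R) = -177.4, variance of R = 199.584

E(R) = (-3)·E(B) + (-1.6)·E(S) = (-3)·41 + (-1.6)·34 = -177.4.
variance of R = a²·variance of B + b²·variance of S + 2ab·Cov[B, S] with a = -3, b = -1.6.
= (-3)²·26.4 + (-1.6)²·30 + 2·(-3)·(-1.6)·(-11.96)
= 237.6 + 76.8 + (-114.816) = 199.584.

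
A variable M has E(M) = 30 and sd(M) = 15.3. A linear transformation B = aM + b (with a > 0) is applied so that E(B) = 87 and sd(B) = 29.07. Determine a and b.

sd(B) = a·sd(M) (a > 0), so a = 29.07/15.3 = 1.9.
E(B) = a·E(M) + b, so b = 87 − 1.9·30 = 30.

a = 1.9, b = 30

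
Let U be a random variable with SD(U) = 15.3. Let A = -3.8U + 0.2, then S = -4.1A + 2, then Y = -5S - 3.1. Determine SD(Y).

SD(Y) = 1191.87

SD(A) = |-3.8|·15.3 = 58.14.
SD(S) = |-4.1|·58.14 = 238.374.
SD(Y) = |-5|·238.374 = 1191.87.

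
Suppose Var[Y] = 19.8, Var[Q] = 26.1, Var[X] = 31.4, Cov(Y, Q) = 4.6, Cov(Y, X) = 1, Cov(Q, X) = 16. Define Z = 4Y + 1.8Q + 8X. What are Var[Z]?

Var[Z] = a²·Var[Y] + b²·Var[Q] + c²·Var[X] + 2ab·Cov(Y, Q) + 2ac·Cov(Y, X) + 2bc·Cov(Q, X), with a = 4, b = 1.8, c = 8.
= 316.8 + 84.564 + 2009.6 + 66.24 + 64 + 460.8
= 3002.004.

Var[Z] = 3002.004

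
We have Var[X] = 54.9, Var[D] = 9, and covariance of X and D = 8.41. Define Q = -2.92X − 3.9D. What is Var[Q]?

Var[Q] = a²·Var[X] + b²·Var[D] + 2ab·covariance of X and D with a = -2.92, b = -3.9.
= (-2.92)²·54.9 + (-3.9)²·9 + 2·(-2.92)·(-3.9)·8.41
= 468.09936 + 136.89 + 191.54616 = 796.53552.

Var[Q] = 796.53552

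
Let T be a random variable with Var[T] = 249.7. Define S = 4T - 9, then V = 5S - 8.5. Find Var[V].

Var[V] = 99880

Var[S] = 4²·249.7 = 3995.2.
Var[V] = 5²·3995.2 = 99880.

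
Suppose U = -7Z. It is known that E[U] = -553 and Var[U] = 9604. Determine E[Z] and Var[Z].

E[Z] = 79, Var[Z] = 196

From U = -7Z: E[U] = a·E[Z] + b, so E[Z] = (E[U] − b)/a = (-553 − 0)/(-7) = 79.
Var[U] = a²·Var[Z], so Var[Z] = 9604/(-7)² = 196.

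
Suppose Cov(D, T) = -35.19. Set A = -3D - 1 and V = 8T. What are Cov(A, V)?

Cov(A, V) = 844.56

Cov(A, V) = a·c·Cov(D, T) = (-3)·8·(-35.19) = 844.56. Additive constants drop out.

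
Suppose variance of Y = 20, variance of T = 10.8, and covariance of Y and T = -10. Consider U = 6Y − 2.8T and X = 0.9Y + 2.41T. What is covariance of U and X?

By bilinearity, covariance of U and X = ac·variance of Y + bd·variance of T + (ad+bc)·covariance of Y and T, with a=6, b=-2.8, c=0.9, d=2.41.
ac·variance of Y = 6·0.9·20 = 108
bd·variance of T = (-2.8)·2.41·10.8 = -72.8784
(ad+bc)·covariance of Y and T = (11.94)·(-10) = -119.4
covariance of U and X = 108 + (-72.8784) + (-119.4) = -84.2784.

covariance of U and X = -84.2784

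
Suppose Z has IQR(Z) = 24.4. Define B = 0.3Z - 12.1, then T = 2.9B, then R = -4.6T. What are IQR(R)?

IQR(R) = 97.6488

IQR(B) = |0.3|·24.4 = 7.32.
IQR(T) = |2.9|·7.32 = 21.228.
IQR(R) = |-4.6|·21.228 = 97.6488.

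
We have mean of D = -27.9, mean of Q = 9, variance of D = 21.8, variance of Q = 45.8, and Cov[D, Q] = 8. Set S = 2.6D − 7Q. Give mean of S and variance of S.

mean of S = 2.6·mean of D + (-7)·mean of Q = 2.6·(-27.9) + (-7)·9 = -135.54.
variance of S = a²·variance of D + b²·variance of Q + 2ab·Cov[D, Q] with a = 2.6, b = -7.
= 2.6²·21.8 + (-7)²·45.8 + 2·2.6·(-7)·8
= 147.368 + 2244.2 + (-291.2) = 2100.368.

mean of S = -135.54, variance of S = 2100.368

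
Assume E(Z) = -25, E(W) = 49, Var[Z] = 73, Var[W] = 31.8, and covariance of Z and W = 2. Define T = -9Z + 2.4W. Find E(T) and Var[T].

E(T) = 342.6, Var[T] = 6009.768

E(T) = (-9)·E(Z) + 2.4·E(W) = (-9)·(-25) + 2.4·49 = 342.6.
Var[T] = a²·Var[Z] + b²·Var[W] + 2ab·covariance of Z and W with a = -9, b = 2.4.
= (-9)²·73 + 2.4²·31.8 + 2·(-9)·2.4·2
= 5913 + 183.168 + (-86.4) = 6009.768.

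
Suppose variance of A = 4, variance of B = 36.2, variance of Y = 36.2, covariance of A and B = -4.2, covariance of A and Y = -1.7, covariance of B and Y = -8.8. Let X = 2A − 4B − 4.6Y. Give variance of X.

variance of X = 1135.832

variance of X = a²·variance of A + b²·variance of B + c²·variance of Y + 2ab·covariance of A and B + 2ac·covariance of A and Y + 2bc·covariance of B and Y, with a = 2, b = -4, c = -4.6.
= 16 + 579.2 + 765.992 + 67.2 + 31.28 + (-323.84)
= 1135.832.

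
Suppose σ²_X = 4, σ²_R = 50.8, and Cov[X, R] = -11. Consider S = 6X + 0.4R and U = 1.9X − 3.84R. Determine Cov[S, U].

By bilinearity, Cov[S, U] = ac·σ²_X + bd·σ²_R + (ad+bc)·Cov[X, R], with a=6, b=0.4, c=1.9, d=-3.84.
ac·σ²_X = 6·1.9·4 = 45.6
bd·σ²_R = 0.4·(-3.84)·50.8 = -78.0288
(ad+bc)·Cov[X, R] = (-22.28)·(-11) = 245.08
Cov[S, U] = 45.6 + (-78.0288) + 245.08 = 212.6512.

Cov[S, U] = 212.6512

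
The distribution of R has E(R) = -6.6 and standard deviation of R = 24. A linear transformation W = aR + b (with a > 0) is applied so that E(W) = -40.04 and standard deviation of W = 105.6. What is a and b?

standard deviation of W = a·standard deviation of R (a > 0), so a = 105.6/24 = 4.4.
E(W) = a·E(R) + b, so b = -40.04 − 4.4·(-6.6) = -11.

a = 4.4, b = -11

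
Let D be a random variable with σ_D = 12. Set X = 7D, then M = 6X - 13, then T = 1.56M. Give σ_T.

σ_X = |7|·12 = 84.
σ_M = |6|·84 = 504.
σ_T = |1.56|·504 = 786.24.

σ_T = 786.24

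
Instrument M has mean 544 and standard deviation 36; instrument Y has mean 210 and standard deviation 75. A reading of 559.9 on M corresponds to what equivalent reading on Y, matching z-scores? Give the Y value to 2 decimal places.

z = (559.9 − 544)/36 ≈ 0.4417.
Y = 210 + z·75 = 210 + (559.9 − 544)·75/36 ≈ 243.13.

Y = 243.13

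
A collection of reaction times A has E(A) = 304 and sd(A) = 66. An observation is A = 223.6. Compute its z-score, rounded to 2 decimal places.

z = -1.22

z = (A − E(A)) / sd(A) = (223.6 − 304) / 66 ≈ -1.22.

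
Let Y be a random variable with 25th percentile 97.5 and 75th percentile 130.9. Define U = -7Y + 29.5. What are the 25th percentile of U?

25th percentile of U = -886.8

Since a = -7 < 0 the transformation is decreasing, reversing order: the 25th percentile of U corresponds to the 75th percentile of Y.
So P_{25}(U) = a·P_{75}(Y) + b = (-7)·130.9 + 29.5 = -886.8.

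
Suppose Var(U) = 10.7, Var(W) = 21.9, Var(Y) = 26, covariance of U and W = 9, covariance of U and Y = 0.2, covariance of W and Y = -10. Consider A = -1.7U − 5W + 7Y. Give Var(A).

Var(A) = 2700.663

Var(A) = a²·Var(U) + b²·Var(W) + c²·Var(Y) + 2ab·covariance of U and W + 2ac·covariance of U and Y + 2bc·covariance of W and Y, with a = -1.7, b = -5, c = 7.
= 30.923 + 547.5 + 1274 + 153 + (-4.76) + 700
= 2700.663.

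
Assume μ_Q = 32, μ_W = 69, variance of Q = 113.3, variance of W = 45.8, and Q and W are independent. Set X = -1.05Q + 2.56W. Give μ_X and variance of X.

μ_X = 143.04, variance of X = 425.06813

μ_X = (-1.05)·μ_Q + 2.56·μ_W = (-1.05)·32 + 2.56·69 = 143.04.
variance of X = a²·variance of Q + b²·variance of W + 2ab·Cov(Q, W) with a = -1.05, b = 2.56.
Independence gives Cov(Q, W) = 0.
= (-1.05)²·113.3 + 2.56²·45.8 + 2·(-1.05)·2.56·0
= 124.91325 + 300.15488 + 0 = 425.06813.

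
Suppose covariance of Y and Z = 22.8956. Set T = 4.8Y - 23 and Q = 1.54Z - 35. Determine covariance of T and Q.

covariance of T and Q = 169.2442752

covariance of T and Q = a·c·covariance of Y and Z = 4.8·1.54·22.8956 = 169.2442752. Additive constants drop out.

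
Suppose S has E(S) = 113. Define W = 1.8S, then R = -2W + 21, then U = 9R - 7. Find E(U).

E(U) = -3479.2

E(W) = 1.8·113 = 203.4.
E(R) = (-2)·203.4 + 21 = -385.8.
E(U) = 9·(-385.8) + (-7) = -3479.2.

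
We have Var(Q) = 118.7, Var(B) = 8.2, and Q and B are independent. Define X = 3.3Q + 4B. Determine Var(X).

Var(X) = a²·Var(Q) + b²·Var(B) + 2ab·Cov[Q, B] with a = 3.3, b = 4.
Independence gives Cov[Q, B] = 0.
= 3.3²·118.7 + 4²·8.2 + 2·3.3·4·0
= 1292.643 + 131.2 + 0 = 1423.843.

Var(X) = 1423.843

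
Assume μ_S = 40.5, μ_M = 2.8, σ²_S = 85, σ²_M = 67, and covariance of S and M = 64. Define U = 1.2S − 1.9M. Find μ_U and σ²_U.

μ_U = 43.28, σ²_U = 72.43

μ_U = 1.2·μ_S + (-1.9)·μ_M = 1.2·40.5 + (-1.9)·2.8 = 43.28.
σ²_U = a²·σ²_S + b²·σ²_M + 2ab·covariance of S and M with a = 1.2, b = -1.9.
= 1.2²·85 + (-1.9)²·67 + 2·1.2·(-1.9)·64
= 122.4 + 241.87 + (-291.84) = 72.43.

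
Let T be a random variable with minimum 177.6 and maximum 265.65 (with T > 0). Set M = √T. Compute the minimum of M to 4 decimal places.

√T is increasing on this domain, so min(M) comes from min(T) = 177.6: min(M) = √(177.6) ≈ 13.3267.

min(M) = 13.3267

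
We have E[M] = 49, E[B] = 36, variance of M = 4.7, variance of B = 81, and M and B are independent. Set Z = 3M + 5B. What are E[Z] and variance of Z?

E[Z] = 3·E[M] + 5·E[B] = 3·49 + 5·36 = 327.
variance of Z = a²·variance of M + b²·variance of B + 2ab·covariance of M and B with a = 3, b = 5.
Independence gives covariance of M and B = 0.
= 3²·4.7 + 5²·81 + 2·3·5·0
= 42.3 + 2025 + 0 = 2067.3.

E[Z] = 327, variance of Z = 2067.3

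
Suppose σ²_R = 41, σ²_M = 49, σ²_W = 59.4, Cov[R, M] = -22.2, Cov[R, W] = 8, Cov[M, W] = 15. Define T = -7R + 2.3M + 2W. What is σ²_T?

σ²_T = 3134.65

σ²_T = a²·σ²_R + b²·σ²_M + c²·σ²_W + 2ab·Cov[R, M] + 2ac·Cov[R, W] + 2bc·Cov[M, W], with a = -7, b = 2.3, c = 2.
= 2009 + 259.21 + 237.6 + 714.84 + (-224) + 138
= 3134.65.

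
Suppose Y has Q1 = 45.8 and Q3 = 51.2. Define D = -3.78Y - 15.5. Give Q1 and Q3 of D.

a = -3.78 < 0 reverses order: Q1(D) comes from Q3(Y), Q3(D) from Q1(Y).
Q1(D) = (-3.78)·51.2 + (-15.5) = -209.036; Q3(D) = (-3.78)·45.8 + (-15.5) = -188.624.

Q1(D) = -209.036, Q3(D) = -188.624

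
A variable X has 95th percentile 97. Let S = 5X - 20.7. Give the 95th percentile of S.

Since a = 5 > 0 the transformation is increasing, so the 95th percentile of S = a·(P_{95} of X) + b = 5·97 + (-20.7) = 464.3.

95th percentile of S = 464.3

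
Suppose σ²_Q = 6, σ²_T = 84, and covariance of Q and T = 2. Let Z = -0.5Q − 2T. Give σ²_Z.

σ²_Z = 341.5

σ²_Z = a²·σ²_Q + b²·σ²_T + 2ab·covariance of Q and T with a = -0.5, b = -2.
= (-0.5)²·6 + (-2)²·84 + 2·(-0.5)·(-2)·2
= 1.5 + 336 + 4 = 341.5.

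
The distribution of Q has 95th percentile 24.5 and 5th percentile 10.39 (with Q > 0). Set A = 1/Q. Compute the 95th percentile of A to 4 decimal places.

95th percentile of A = 0.0962

1/Q is decreasing on Q > 0, so percentile order reverses: P_{95}(A) uses P_{5}(Q) = 10.39.
P_{95}(A) = 1/10.39 ≈ 0.0962.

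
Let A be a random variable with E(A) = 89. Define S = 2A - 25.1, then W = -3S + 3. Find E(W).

E(S) = 2·89 + (-25.1) = 152.9.
E(W) = (-3)·152.9 + 3 = -455.7.

E(W) = -455.7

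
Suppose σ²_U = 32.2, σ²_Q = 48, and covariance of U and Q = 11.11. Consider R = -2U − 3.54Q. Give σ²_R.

σ²_R = a²·σ²_U + b²·σ²_Q + 2ab·covariance of U and Q with a = -2, b = -3.54.
= (-2)²·32.2 + (-3.54)²·48 + 2·(-2)·(-3.54)·11.11
= 128.8 + 601.5168 + 157.3176 = 887.6344.

σ²_R = 887.6344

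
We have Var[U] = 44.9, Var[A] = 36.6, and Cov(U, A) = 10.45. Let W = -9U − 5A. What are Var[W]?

Var[W] = a²·Var[U] + b²·Var[A] + 2ab·Cov(U, A) with a = -9, b = -5.
= (-9)²·44.9 + (-5)²·36.6 + 2·(-9)·(-5)·10.45
= 3636.9 + 915 + 940.5 = 5492.4.

Var[W] = 5492.4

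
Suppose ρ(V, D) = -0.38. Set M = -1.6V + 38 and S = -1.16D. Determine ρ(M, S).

ρ(M, S) = -0.38

Linear rescalings preserve correlation up to sign; here the slopes -1.6 and -1.16 have the same sign, so ρ(M, S) = ρ(V, D) = -0.38.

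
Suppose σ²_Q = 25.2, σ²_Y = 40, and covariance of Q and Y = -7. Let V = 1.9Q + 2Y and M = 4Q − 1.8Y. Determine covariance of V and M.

covariance of V and M = 15.46

By bilinearity, covariance of V and M = ac·σ²_Q + bd·σ²_Y + (ad+bc)·covariance of Q and Y, with a=1.9, b=2, c=4, d=-1.8.
ac·σ²_Q = 1.9·4·25.2 = 191.52
bd·σ²_Y = 2·(-1.8)·40 = -144
(ad+bc)·covariance of Q and Y = (4.58)·(-7) = -32.06
covariance of V and M = 191.52 + (-144) + (-32.06) = 15.46.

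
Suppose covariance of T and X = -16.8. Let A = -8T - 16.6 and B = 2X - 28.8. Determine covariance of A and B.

covariance of A and B = a·c·covariance of T and X = (-8)·2·(-16.8) = 268.8. Additive constants drop out.

covariance of A and B = 268.8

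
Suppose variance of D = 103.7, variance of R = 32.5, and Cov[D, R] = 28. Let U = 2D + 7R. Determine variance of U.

variance of U = 2791.3

variance of U = a²·variance of D + b²·variance of R + 2ab·Cov[D, R] with a = 2, b = 7.
= 2²·103.7 + 7²·32.5 + 2·2·7·28
= 414.8 + 1592.5 + 784 = 2791.3.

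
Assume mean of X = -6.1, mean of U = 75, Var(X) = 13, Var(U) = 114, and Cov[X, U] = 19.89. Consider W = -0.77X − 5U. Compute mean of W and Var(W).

mean of W = -370.303, Var(W) = 3010.8607

mean of W = (-0.77)·mean of X + (-5)·mean of U = (-0.77)·(-6.1) + (-5)·75 = -370.303.
Var(W) = a²·Var(X) + b²·Var(U) + 2ab·Cov[X, U] with a = -0.77, b = -5.
= (-0.77)²·13 + (-5)²·114 + 2·(-0.77)·(-5)·19.89
= 7.7077 + 2850 + 153.153 = 3010.8607.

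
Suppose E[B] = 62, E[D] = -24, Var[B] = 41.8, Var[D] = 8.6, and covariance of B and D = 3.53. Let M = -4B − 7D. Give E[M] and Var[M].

E[M] = -80, Var[M] = 1287.88

E[M] = (-4)·E[B] + (-7)·E[D] = (-4)·62 + (-7)·(-24) = -80.
Var[M] = a²·Var[B] + b²·Var[D] + 2ab·covariance of B and D with a = -4, b = -7.
= (-4)²·41.8 + (-7)²·8.6 + 2·(-4)·(-7)·3.53
= 668.8 + 421.4 + 197.68 = 1287.88.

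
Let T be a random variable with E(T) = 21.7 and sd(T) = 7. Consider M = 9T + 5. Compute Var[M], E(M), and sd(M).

Var[M] = 3969, E(M) = 200.3, sd(M) = 63

M = 9T + 5 is linear with a = 9, b = 5.
Var[T] = 7² = 49.
Var[M] = a²·Var[T] = 9²·49 = 3969 (the additive constant 5 does not affect variance).
E(M) = a·E(T) + b = 9·21.7 + 5 = 200.3.
sd(M) = |a|·sd(T) = |9|·7 = 63.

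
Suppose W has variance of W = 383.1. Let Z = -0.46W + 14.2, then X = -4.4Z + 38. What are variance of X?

variance of Z = (-0.46)²·383.1 = 81.06396.
variance of X = (-4.4)²·81.06396 = 1569.3982656.

variance of X = 1569.3982656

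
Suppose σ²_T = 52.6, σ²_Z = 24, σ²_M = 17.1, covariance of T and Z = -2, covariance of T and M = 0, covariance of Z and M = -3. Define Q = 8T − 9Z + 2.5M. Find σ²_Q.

σ²_Q = 5840.275

σ²_Q = a²·σ²_T + b²·σ²_Z + c²·σ²_M + 2ab·covariance of T and Z + 2ac·covariance of T and M + 2bc·covariance of Z and M, with a = 8, b = -9, c = 2.5.
= 3366.4 + 1944 + 106.875 + 288 + 0 + 135
= 5840.275.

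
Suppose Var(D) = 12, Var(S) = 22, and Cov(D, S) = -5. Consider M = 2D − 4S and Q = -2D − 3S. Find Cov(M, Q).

By bilinearity, Cov(M, Q) = ac·Var(D) + bd·Var(S) + (ad+bc)·Cov(D, S), with a=2, b=-4, c=-2, d=-3.
ac·Var(D) = 2·(-2)·12 = -48
bd·Var(S) = (-4)·(-3)·22 = 264
(ad+bc)·Cov(D, S) = (2)·(-5) = -10
Cov(M, Q) = -48 + 264 + (-10) = 206.

Cov(M, Q) = 206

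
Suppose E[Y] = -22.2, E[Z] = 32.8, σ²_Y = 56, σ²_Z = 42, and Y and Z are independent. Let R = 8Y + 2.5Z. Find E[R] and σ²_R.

E[R] = -95.6, σ²_R = 3846.5

E[R] = 8·E[Y] + 2.5·E[Z] = 8·(-22.2) + 2.5·32.8 = -95.6.
σ²_R = a²·σ²_Y + b²·σ²_Z + 2ab·covariance of Y and Z with a = 8, b = 2.5.
Independence gives covariance of Y and Z = 0.
= 8²·56 + 2.5²·42 + 2·8·2.5·0
= 3584 + 262.5 + 0 = 3846.5.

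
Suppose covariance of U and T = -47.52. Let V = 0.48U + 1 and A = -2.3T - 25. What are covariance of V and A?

covariance of V and A = a·c·covariance of U and T = 0.48·(-2.3)·(-47.52) = 52.46208. Additive constants drop out.

covariance of V and A = 52.46208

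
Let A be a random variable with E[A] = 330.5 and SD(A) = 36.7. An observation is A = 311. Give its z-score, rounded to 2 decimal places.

z = (A − E[A]) / SD(A) = (311 − 330.5) / 36.7 ≈ -0.53.

z = -0.53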